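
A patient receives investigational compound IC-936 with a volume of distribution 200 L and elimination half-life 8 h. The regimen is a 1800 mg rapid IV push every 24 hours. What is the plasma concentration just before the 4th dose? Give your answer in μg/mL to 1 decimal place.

1.3 μg/mL

f = (1/2)^(τ/t½) = (1/2)^(24/8) ≈ 0.1250.
C₀ = D/Vd = 1800/200 ≈ 9.000 μg/mL.
Before the 4th dose, 3 doses have been given. Superposition: Cmin = C₀·(f + f² + … + f^3).
≈ 9.000 × (0.1250 + 0.0156 + 0.0020) ≈ 9.000 × 0.1426 ≈ 1.283 μg/mL.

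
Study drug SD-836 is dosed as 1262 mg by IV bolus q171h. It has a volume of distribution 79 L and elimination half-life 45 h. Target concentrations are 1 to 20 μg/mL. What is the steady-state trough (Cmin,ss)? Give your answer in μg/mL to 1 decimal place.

1.2 μg/mL

τ/t½ = 171/45 ≈ 3.8, so fraction remaining f = (1/2)^(171/45) ≈ 0.0718.
Accumulation ratio R = 1/(1 − f) ≈ 1/0.9282 ≈ 1.0774.
Single-dose peak C₀ = D/Vd = 1262/79 ≈ 15.975 μg/mL.
Steady-state peak Cmax,ss = C₀·R ≈ 15.975 × 1.0774 ≈ 17.211 μg/mL.
Steady-state trough Cmin,ss = Cmax,ss·f ≈ 17.211 × 0.0718 ≈ 1.236 μg/mL.
Trough 1.2 μg/mL vs MEC 1 μg/mL: adequate.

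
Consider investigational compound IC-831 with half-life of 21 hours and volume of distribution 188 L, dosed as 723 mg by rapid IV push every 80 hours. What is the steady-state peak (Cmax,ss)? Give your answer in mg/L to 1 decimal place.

Over one 80-h interval, 80/21 ≈ 3.8095 half-lives elapse, leaving f ≈ 0.0713 of each dose.
At steady state, accumulation factor R = 1/(1 − e^(−kτ)) ≈ 1.0768.
Each bolus raises the concentration by D/Vd = 723/188 ≈ 3.846 mg/L.
Steady-state peak Cmax,ss = C₀·R ≈ 3.846 × 1.0768 ≈ 4.141 mg/L.

4.1 mg/L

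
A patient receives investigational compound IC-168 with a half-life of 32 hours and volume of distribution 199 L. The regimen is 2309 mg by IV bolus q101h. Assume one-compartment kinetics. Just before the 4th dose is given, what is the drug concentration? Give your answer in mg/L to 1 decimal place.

f = (1/2)^(τ/t½) = (1/2)^(101/32) ≈ 0.1122.
C₀ = D/Vd = 2309/199 ≈ 11.603 mg/L.
Before the 4th dose, 3 doses have been given. Superposition: Cmin = C₀·(f + f² + … + f^3).
≈ 11.603 × (0.1122 + 0.0126 + 0.0014) ≈ 11.603 × 0.1262 ≈ 1.464 mg/L.

1.5 mg/L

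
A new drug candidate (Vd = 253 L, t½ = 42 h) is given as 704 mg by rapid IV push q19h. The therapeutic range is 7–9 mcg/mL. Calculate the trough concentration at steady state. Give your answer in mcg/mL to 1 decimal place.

k = ln2/t½ = ln2/42 ≈ 0.016504 h⁻¹; fraction remaining f = e^(−kτ) = e^(−0.016504×19) ≈ 0.7308.
Accumulation ratio R = 1/(1 − f) ≈ 1/0.2692 ≈ 3.7147.
Each bolus raises the concentration by D/Vd = 704/253 ≈ 2.783 mcg/mL.
Cmax,ss = C₀/(1 − f) ≈ 2.783/0.2692 ≈ 10.338 mcg/mL.
One interval later, Cmin,ss = Cmax,ss·e^(−kτ) ≈ 10.338 × 0.7308 ≈ 7.555 mcg/mL.
Trough 7.6 mcg/mL vs MEC 7 mcg/mL: adequate.

7.6 mcg/mL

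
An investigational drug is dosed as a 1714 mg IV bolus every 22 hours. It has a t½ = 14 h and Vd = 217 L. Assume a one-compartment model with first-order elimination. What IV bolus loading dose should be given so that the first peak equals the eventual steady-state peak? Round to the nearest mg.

f = (1/2)^(22/14) ≈ 0.336475; accumulation ratio R = 1/(1−f) ≈ 1.50710.
Loading dose to hit Cmax,ss on first dose: D_load = D_maint·R ≈ 1714 × 1.50710 ≈ 2583.17 mg.

2583 mg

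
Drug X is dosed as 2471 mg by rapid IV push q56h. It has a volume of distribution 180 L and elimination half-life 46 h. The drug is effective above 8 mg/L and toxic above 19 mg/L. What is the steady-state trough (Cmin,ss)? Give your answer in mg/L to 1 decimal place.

10.4 mg/L

τ/t½ = 56/46 ≈ 1.2174, so fraction remaining f = (1/2)^(56/46) ≈ 0.4301.
Single-dose peak C₀ = D/Vd = 2471/180 ≈ 13.728 mg/L.
Steady-state trough Cmin,ss = C₀·f/(1−f) ≈ 13.728 × 0.4301/0.5699 ≈ 10.360 mg/L.
Trough 10.4 mg/L vs MEC 8 mg/L: adequate.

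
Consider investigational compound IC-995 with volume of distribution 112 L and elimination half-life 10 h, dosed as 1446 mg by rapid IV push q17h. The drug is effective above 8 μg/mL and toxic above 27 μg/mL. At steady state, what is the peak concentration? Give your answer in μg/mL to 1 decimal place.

18.7 μg/mL

k = ln2/t½ = ln2/10 ≈ 0.069315 h⁻¹; fraction remaining f = e^(−kτ) = e^(−0.069315×17) ≈ 0.3078.
At steady state, accumulation factor R = 1/(1 − e^(−kτ)) ≈ 1.4447.
Single-dose peak C₀ = D/Vd = 1446/112 ≈ 12.911 μg/mL.
Cmax,ss = C₀/(1 − f) ≈ 12.911/0.6922 ≈ 18.652 μg/mL.
Peak 18.7 μg/mL vs MTC 27 μg/mL: below toxic threshold.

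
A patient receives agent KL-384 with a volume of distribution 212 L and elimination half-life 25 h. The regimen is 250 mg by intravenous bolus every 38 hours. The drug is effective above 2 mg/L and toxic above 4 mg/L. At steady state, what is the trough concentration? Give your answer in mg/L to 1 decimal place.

0.6 mg/L

Over one 38-h interval, 38/25 ≈ 1.52 half-lives elapse, leaving f ≈ 0.3487 of each dose.
Accumulation ratio R = 1/(1 − f) ≈ 1/0.6513 ≈ 1.5354.
Each bolus raises the concentration by D/Vd = 250/212 ≈ 1.179 mg/L.
Cmax,ss = C₀/(1 − f) ≈ 1.179/0.6513 ≈ 1.810 mg/L.
Steady-state trough Cmin,ss = Cmax,ss·f ≈ 1.810 × 0.3487 ≈ 0.631 mg/L.
Trough 0.6 mg/L vs MEC 2 mg/L: subtherapeutic.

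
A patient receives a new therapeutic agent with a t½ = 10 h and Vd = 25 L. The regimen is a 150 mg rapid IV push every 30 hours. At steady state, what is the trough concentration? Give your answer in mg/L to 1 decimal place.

τ = 30 h = 3 half-lives, so f = (1/2)^3 = 0.125.
At steady state, R = 1/(1 − 0.125) = 8/7.
Single-dose peak C₀ = D/Vd = 150/25 = 6 mg/L.
Steady-state peak Cmax,ss = C₀·R = 6 × 8/7 ≈ 6.857 mg/L.
Steady-state trough Cmin,ss = Cmax,ss·f ≈ 6.857 × 0.125 ≈ 0.857 mg/L.

0.9 mg/L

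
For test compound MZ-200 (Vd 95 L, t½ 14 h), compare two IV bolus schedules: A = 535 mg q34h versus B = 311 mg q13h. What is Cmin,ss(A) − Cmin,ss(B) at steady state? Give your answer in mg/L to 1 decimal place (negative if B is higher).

-2.3 mg/L

Regimen A: f = (1/2)^(34/14) ≈ 0.1857; Cmin,ss = (535/95)·f/(1−f) ≈ 1.284 mg/L.
Regimen B: f = (1/2)^(13/14) ≈ 0.5254; Cmin,ss = (311/95)·f/(1−f) ≈ 3.624 mg/L.
Difference ≈ 1.284 − 3.624 ≈ -2.340 mg/L.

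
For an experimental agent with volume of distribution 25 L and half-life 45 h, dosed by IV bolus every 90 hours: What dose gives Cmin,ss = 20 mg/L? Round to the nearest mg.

1500 mg

τ/t½ = 90/45 ≈ 2, so f = (1/2)^(90/45) ≈ 0.250000.
Cmin,ss = (D/Vd)·f/(1−f), so D = Cmin,ss·Vd·(1−f)/f.
D = 20 × 25 × (1−f)/f ≈ 20 × 25 × 3.00000 ≈ 1500.00 mg.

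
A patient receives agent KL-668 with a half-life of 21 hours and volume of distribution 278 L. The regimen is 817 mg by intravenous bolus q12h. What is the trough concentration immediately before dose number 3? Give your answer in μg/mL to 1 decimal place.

f = (1/2)^(τ/t½) = (1/2)^(12/21) ≈ 0.6730.
C₀ = D/Vd = 817/278 ≈ 2.939 μg/mL.
Before the 3rd dose, 2 doses have been given. Superposition: Cmin = C₀·(f + f²).
≈ 2.939 × (0.6730 + 0.4529) ≈ 2.939 × 1.1259 ≈ 3.309 μg/mL.

3.3 μg/mL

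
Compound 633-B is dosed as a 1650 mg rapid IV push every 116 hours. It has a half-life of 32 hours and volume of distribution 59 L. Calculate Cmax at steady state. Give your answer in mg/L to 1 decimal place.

Over one 116-h interval, 116/32 ≈ 3.625 half-lives elapse, leaving f ≈ 0.0811 of each dose.
Accumulation ratio R = 1/(1 − f) ≈ 1/0.9189 ≈ 1.0883.
Single-dose peak C₀ = D/Vd = 1650/59 ≈ 27.966 mg/L.
Steady-state peak Cmax,ss = C₀·R ≈ 27.966 × 1.0883 ≈ 30.435 mg/L.

30.4 mg/L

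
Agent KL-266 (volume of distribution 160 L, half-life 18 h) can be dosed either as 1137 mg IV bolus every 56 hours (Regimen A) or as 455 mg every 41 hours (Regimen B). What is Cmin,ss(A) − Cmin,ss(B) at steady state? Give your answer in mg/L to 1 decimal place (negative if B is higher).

Regimen A: f = (1/2)^(56/18) ≈ 0.1157; Cmin,ss = (1137/160)·f/(1−f) ≈ 0.930 mg/L.
Regimen B: f = (1/2)^(41/18) ≈ 0.2062; Cmin,ss = (455/160)·f/(1−f) ≈ 0.739 mg/L.
Difference ≈ 0.930 − 0.739 ≈ 0.191 mg/L.

0.2 mg/L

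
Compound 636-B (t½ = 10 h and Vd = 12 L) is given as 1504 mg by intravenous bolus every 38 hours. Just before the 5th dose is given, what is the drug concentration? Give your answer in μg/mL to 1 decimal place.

f = (1/2)^(τ/t½) = (1/2)^(38/10) ≈ 0.0718.
C₀ = D/Vd = 1504/12 ≈ 125.333 μg/mL.
Before the 5th dose, 4 doses have been given. Superposition: Cmin = C₀·(f + f² + … + f^4).
≈ 125.333 × (0.0718 + 0.0052 + 0.0004 + 0.0000) ≈ 125.333 × 0.0774 ≈ 9.701 μg/mL.

9.7 μg/mL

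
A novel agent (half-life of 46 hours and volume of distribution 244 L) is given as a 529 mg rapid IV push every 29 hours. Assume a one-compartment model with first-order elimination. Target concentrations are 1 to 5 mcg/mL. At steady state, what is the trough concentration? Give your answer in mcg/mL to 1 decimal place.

4.0 mcg/mL

Over one 29-h interval, 29/46 ≈ 0.63043 half-lives elapse, leaving f ≈ 0.6460 of each dose.
Accumulation ratio R = 1/(1 − f) ≈ 1/0.3540 ≈ 2.8249.
Each bolus raises the concentration by D/Vd = 529/244 ≈ 2.168 mcg/mL.
Steady-state peak Cmax,ss = C₀·R ≈ 2.168 × 2.8249 ≈ 6.124 mcg/mL.
Steady-state trough Cmin,ss = Cmax,ss·f ≈ 6.124 × 0.6460 ≈ 3.956 mcg/mL.
Trough 4.0 mcg/mL vs MEC 1 mcg/mL: adequate.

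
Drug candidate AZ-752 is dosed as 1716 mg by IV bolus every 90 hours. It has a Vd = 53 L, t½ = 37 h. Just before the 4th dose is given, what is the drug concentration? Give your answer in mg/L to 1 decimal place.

f = (1/2)^(τ/t½) = (1/2)^(90/37) ≈ 0.1853.
C₀ = D/Vd = 1716/53 ≈ 32.377 mg/L.
Before the 4th dose, 3 doses have been given. Superposition: Cmin = C₀·(f + f² + … + f^3).
≈ 32.377 × (0.1853 + 0.0343 + 0.0064) ≈ 32.377 × 0.2260 ≈ 7.317 mg/L.

7.3 mg/L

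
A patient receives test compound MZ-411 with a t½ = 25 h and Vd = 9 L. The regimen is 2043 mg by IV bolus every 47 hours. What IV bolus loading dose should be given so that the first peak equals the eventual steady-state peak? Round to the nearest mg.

f = (1/2)^(47/25) ≈ 0.271684; accumulation ratio R = 1/(1−f) ≈ 1.37303.
Loading dose to hit Cmax,ss on first dose: D_load = D_maint·R ≈ 2043 × 1.37303 ≈ 2805.10 mg.

2805 mg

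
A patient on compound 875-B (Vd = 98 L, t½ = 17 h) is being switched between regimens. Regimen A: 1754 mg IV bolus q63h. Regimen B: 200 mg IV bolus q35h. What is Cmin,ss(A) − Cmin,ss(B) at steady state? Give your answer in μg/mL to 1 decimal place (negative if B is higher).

Regimen A: f = (1/2)^(63/17) ≈ 0.0766; Cmin,ss = (1754/98)·f/(1−f) ≈ 1.485 μg/mL.
Regimen B: f = (1/2)^(35/17) ≈ 0.2400; Cmin,ss = (200/98)·f/(1−f) ≈ 0.644 μg/mL.
Difference ≈ 1.485 − 0.644 ≈ 0.841 μg/mL.

0.8 μg/mL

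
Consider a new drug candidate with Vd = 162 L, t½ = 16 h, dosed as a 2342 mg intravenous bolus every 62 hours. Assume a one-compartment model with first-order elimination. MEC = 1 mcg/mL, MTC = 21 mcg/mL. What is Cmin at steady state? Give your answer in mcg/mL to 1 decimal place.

τ/t½ = 62/16 ≈ 3.875, so fraction remaining f = (1/2)^(62/16) ≈ 0.0682.
At steady state, accumulation factor R = 1/(1 − e^(−kτ)) ≈ 1.0732.
Single-dose peak C₀ = D/Vd = 2342/162 ≈ 14.457 mcg/mL.
Steady-state peak Cmax,ss = C₀·R ≈ 14.457 × 1.0732 ≈ 15.515 mcg/mL.
One interval later, Cmin,ss = Cmax,ss·e^(−kτ) ≈ 15.515 × 0.0682 ≈ 1.058 mcg/mL.
Trough 1.1 mcg/mL vs MEC 1 mcg/mL: adequate.

1.1 mcg/mL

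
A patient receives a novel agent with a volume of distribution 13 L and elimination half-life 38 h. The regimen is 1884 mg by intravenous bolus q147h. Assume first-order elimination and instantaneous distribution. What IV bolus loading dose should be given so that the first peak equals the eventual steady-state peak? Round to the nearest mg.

f = (1/2)^(147/38) ≈ 0.068468; accumulation ratio R = 1/(1−f) ≈ 1.07350.
Loading dose to hit Cmax,ss on first dose: D_load = D_maint·R ≈ 1884 × 1.07350 ≈ 2022.47 mg.

2022 mg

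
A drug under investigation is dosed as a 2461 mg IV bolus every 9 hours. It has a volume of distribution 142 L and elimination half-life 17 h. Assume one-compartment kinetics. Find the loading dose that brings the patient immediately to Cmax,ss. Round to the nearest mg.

8012 mg

f = (1/2)^(9/17) ≈ 0.692837; accumulation ratio R = 1/(1−f) ≈ 3.25560.
Loading dose to hit Cmax,ss on first dose: D_load = D_maint·R ≈ 2461 × 3.25560 ≈ 8012.03 mg.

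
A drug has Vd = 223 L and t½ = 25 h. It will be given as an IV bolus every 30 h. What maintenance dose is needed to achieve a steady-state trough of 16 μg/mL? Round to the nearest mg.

4629 mg

τ/t½ = 30/25 ≈ 1.2, so f = (1/2)^(30/25) ≈ 0.435275.
Cmin,ss = (D/Vd)·f/(1−f), so D = Cmin,ss·Vd·(1−f)/f.
D = 16 × 223 × (1−f)/f ≈ 16 × 223 × 1.29740 ≈ 4629.12 mg.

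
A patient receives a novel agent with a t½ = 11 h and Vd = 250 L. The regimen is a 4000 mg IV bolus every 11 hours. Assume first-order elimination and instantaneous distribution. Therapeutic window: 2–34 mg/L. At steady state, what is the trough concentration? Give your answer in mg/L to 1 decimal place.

The dosing interval is 1 half-life, so f = 2^(−1) = 0.5.
Accumulation ratio R = 1/(1 − f) = 1/0.5 = 2/1.
Single-dose peak C₀ = D/Vd = 4000/250 = 16 mg/L.
Steady-state peak Cmax,ss = C₀·R = 16 × 2/1 ≈ 32.000 mg/L.
Steady-state trough Cmin,ss = Cmax,ss·f ≈ 32.000 × 0.5 ≈ 16.000 mg/L.
Trough 16.0 mg/L vs MEC 2 mg/L: adequate.

16.0 mg/L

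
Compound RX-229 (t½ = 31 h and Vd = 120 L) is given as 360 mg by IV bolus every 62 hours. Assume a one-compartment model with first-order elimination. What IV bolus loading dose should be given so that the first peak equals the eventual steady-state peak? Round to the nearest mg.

480 mg

f = (1/2)^(62/31) ≈ 0.250000; accumulation ratio R = 1/(1−f) ≈ 1.33333.
Loading dose to hit Cmax,ss on first dose: D_load = D_maint·R ≈ 360 × 1.33333 ≈ 480.00 mg.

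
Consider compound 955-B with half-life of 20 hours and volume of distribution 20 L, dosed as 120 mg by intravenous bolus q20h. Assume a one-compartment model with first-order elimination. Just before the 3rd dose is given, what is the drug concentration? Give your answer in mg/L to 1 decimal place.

f = (1/2)^(τ/t½) = (1/2)^(20/20) ≈ 0.5000.
C₀ = D/Vd = 120/20 ≈ 6.000 mg/L.
Before the 3rd dose, 2 doses have been given. Superposition: Cmin = C₀·(f + f²).
≈ 6.000 × (0.5000 + 0.2500) ≈ 6.000 × 0.7500 ≈ 4.500 mg/L.

4.5 mg/L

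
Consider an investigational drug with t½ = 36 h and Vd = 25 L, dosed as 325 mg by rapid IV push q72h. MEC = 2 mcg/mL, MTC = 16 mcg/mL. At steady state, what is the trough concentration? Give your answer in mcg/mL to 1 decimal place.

τ = 72 h = 2 half-lives, so f = (1/2)^2 = 0.25.
At steady state, R = 1/(1 − 0.25) = 4/3.
Single-dose peak C₀ = D/Vd = 325/25 = 13 mcg/mL.
Steady-state peak Cmax,ss = C₀·R = 13 × 4/3 ≈ 17.333 mcg/mL.
Steady-state trough Cmin,ss = Cmax,ss·f ≈ 17.333 × 0.25 ≈ 4.333 mcg/mL.
Trough 4.3 mcg/mL vs MEC 2 mcg/mL: adequate.

4.3 mcg/mL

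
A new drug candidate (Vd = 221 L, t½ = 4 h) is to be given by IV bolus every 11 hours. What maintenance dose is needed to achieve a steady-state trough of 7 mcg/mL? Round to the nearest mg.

τ/t½ = 11/4 ≈ 2.75, so f = (1/2)^(11/4) ≈ 0.148651.
Cmin,ss = (D/Vd)·f/(1−f), so D = Cmin,ss·Vd·(1−f)/f.
D = 7 × 221 × (1−f)/f ≈ 7 × 221 × 5.72717 ≈ 8859.93 mg.

8860 mg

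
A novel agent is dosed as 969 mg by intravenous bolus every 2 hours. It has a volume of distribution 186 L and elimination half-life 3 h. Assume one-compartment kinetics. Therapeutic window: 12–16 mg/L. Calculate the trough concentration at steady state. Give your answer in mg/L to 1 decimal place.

k = ln2/t½ = ln2/3 ≈ 0.231049 h⁻¹; fraction remaining f = e^(−kτ) = e^(−0.231049×2) ≈ 0.6300.
Single-dose peak C₀ = D/Vd = 969/186 ≈ 5.210 mg/L.
Steady-state trough Cmin,ss = C₀·f/(1−f) ≈ 5.210 × 0.6300/0.3700 ≈ 8.871 mg/L.
Trough 8.9 mg/L vs MEC 12 mg/L: subtherapeutic.

8.9 mg/L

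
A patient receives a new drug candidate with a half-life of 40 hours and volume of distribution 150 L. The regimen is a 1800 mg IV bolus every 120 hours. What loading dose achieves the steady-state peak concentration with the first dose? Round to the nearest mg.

f = (1/2)^(120/40) ≈ 0.125000; accumulation ratio R = 1/(1−f) ≈ 1.14286.
Loading dose to hit Cmax,ss on first dose: D_load = D_maint·R ≈ 1800 × 1.14286 ≈ 2057.15 mg.

2057 mg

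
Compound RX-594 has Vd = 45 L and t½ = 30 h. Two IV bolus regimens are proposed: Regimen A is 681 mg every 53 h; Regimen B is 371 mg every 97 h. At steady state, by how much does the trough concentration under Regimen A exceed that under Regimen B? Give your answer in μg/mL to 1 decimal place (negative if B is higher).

5.3 μg/mL

Regimen A: f = (1/2)^(53/30) ≈ 0.2939; Cmin,ss = (681/45)·f/(1−f) ≈ 6.299 μg/mL.
Regimen B: f = (1/2)^(97/30) ≈ 0.1063; Cmin,ss = (371/45)·f/(1−f) ≈ 0.981 μg/mL.
Difference ≈ 6.299 − 0.981 ≈ 5.318 μg/mL.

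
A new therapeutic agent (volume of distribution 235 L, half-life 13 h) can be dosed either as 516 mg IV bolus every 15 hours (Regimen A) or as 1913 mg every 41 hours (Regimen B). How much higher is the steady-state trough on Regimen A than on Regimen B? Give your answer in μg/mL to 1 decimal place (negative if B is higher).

0.8 μg/mL

Regimen A: f = (1/2)^(15/13) ≈ 0.4494; Cmin,ss = (516/235)·f/(1−f) ≈ 1.792 μg/mL.
Regimen B: f = (1/2)^(41/13) ≈ 0.1124; Cmin,ss = (1913/235)·f/(1−f) ≈ 1.031 μg/mL.
Difference ≈ 1.792 − 1.031 ≈ 0.761 μg/mL.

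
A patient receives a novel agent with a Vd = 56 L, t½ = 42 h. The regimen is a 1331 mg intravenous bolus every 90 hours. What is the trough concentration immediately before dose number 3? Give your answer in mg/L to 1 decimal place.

f = (1/2)^(τ/t½) = (1/2)^(90/42) ≈ 0.2264.
C₀ = D/Vd = 1331/56 ≈ 23.768 mg/L.
Before the 3rd dose, 2 doses have been given. Superposition: Cmin = C₀·(f + f²).
≈ 23.768 × (0.2264 + 0.0513) ≈ 23.768 × 0.2777 ≈ 6.600 mg/L.

6.6 mg/L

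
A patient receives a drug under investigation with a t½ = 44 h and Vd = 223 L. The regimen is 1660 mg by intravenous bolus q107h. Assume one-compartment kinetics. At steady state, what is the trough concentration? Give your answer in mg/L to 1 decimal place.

Over one 107-h interval, 107/44 ≈ 2.4318 half-lives elapse, leaving f ≈ 0.1853 of each dose.
Each bolus raises the concentration by D/Vd = 1660/223 ≈ 7.444 mg/L.
Steady-state trough Cmin,ss = C₀·f/(1−f) ≈ 7.444 × 0.1853/0.8147 ≈ 1.693 mg/L.

1.7 mg/L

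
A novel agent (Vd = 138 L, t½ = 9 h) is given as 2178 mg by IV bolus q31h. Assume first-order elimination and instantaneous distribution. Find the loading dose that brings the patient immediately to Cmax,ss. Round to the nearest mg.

2398 mg

f = (1/2)^(31/9) ≈ 0.091858; accumulation ratio R = 1/(1−f) ≈ 1.10115.
Loading dose to hit Cmax,ss on first dose: D_load = D_maint·R ≈ 2178 × 1.10115 ≈ 2398.30 mg.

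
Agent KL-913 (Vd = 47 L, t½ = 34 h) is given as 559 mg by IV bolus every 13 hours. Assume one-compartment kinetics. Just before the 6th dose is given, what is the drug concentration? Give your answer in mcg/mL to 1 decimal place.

f = (1/2)^(τ/t½) = (1/2)^(13/34) ≈ 0.7672.
C₀ = D/Vd = 559/47 ≈ 11.894 mcg/mL.
Before the 6th dose, 5 doses have been given. Superposition: Cmin = C₀·(f + f² + … + f^5).
≈ 11.894 × (0.7672 + 0.5886 + 0.4516 + 0.3464 + 0.2658) ≈ 11.894 × 2.4196 ≈ 28.779 mcg/mL.

28.8 mcg/mL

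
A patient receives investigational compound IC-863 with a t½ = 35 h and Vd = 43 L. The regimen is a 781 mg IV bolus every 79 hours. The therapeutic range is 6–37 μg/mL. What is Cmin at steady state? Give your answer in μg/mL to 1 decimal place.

4.8 μg/mL

k = ln2/t½ = ln2/35 ≈ 0.019804 h⁻¹; fraction remaining f = e^(−kτ) = e^(−0.019804×79) ≈ 0.2092.
At steady state, accumulation factor R = 1/(1 − e^(−kτ)) ≈ 1.2645.
Each bolus raises the concentration by D/Vd = 781/43 ≈ 18.163 μg/mL.
Steady-state peak Cmax,ss = C₀·R ≈ 18.163 × 1.2645 ≈ 22.967 μg/mL.
One interval later, Cmin,ss = Cmax,ss·e^(−kτ) ≈ 22.967 × 0.2092 ≈ 4.805 μg/mL.
Trough 4.8 μg/mL vs MEC 6 μg/mL: subtherapeutic.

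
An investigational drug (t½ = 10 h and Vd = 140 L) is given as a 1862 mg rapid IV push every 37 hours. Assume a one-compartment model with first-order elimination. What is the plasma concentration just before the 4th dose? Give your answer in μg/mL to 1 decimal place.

f = (1/2)^(τ/t½) = (1/2)^(37/10) ≈ 0.0769.
C₀ = D/Vd = 1862/140 ≈ 13.300 μg/mL.
Before the 4th dose, 3 doses have been given. Superposition: Cmin = C₀·(f + f² + … + f^3).
≈ 13.300 × (0.0769 + 0.0059 + 0.0005) ≈ 13.300 × 0.0833 ≈ 1.108 μg/mL.

1.1 μg/mL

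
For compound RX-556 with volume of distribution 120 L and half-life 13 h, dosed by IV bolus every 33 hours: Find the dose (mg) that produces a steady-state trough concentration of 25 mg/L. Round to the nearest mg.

τ/t½ = 33/13 ≈ 2.5385, so f = (1/2)^(33/13) ≈ 0.172126.
Cmin,ss = (D/Vd)·f/(1−f), so D = Cmin,ss·Vd·(1−f)/f.
D = 25 × 120 × (1−f)/f ≈ 25 × 120 × 4.80970 ≈ 14429.10 mg.

14429 mg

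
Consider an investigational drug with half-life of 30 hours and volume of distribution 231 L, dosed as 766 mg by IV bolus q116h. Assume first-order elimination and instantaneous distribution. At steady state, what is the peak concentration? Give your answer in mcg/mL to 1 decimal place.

3.6 mcg/mL

Over one 116-h interval, 116/30 ≈ 3.8667 half-lives elapse, leaving f ≈ 0.0686 of each dose.
Accumulation ratio R = 1/(1 − f) ≈ 1/0.9314 ≈ 1.0737.
Single-dose peak C₀ = D/Vd = 766/231 ≈ 3.316 mcg/mL.
Cmax,ss = C₀/(1 − f) ≈ 3.316/0.9314 ≈ 3.560 mcg/mL.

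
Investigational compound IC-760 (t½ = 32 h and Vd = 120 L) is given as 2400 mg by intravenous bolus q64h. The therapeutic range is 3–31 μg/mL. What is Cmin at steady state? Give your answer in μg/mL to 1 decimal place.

τ = 64 h = 2 half-lives, so f = (1/2)^2 = 0.25.
Accumulation ratio R = 1/(1 − f) = 1/0.75 = 4/3.
Single-dose peak C₀ = D/Vd = 2400/120 = 20 μg/mL.
Steady-state peak Cmax,ss = C₀·R = 20 × 4/3 ≈ 26.667 μg/mL.
Steady-state trough Cmin,ss = Cmax,ss·f ≈ 26.667 × 0.25 ≈ 6.667 μg/mL.
Trough 6.7 μg/mL vs MEC 3 μg/mL: adequate.

6.7 μg/mL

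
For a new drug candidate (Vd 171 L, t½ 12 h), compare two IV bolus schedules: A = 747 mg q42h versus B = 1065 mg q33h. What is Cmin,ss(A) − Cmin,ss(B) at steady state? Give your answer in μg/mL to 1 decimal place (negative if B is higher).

Regimen A: f = (1/2)^(42/12) ≈ 0.0884; Cmin,ss = (747/171)·f/(1−f) ≈ 0.424 μg/mL.
Regimen B: f = (1/2)^(33/12) ≈ 0.1487; Cmin,ss = (1065/171)·f/(1−f) ≈ 1.088 μg/mL.
Difference ≈ 0.424 − 1.088 ≈ -0.664 μg/mL.

-0.7 μg/mL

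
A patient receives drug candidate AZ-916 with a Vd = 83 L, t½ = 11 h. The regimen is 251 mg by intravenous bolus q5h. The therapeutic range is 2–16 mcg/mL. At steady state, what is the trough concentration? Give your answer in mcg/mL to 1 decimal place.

8.2 mcg/mL

Over one 5-h interval, 5/11 ≈ 0.45455 half-lives elapse, leaving f ≈ 0.7297 of each dose.
Single-dose peak C₀ = D/Vd = 251/83 ≈ 3.024 mcg/mL.
Steady-state trough Cmin,ss = C₀·f/(1−f) ≈ 3.024 × 0.7297/0.2703 ≈ 8.164 mcg/mL.
Trough 8.2 mcg/mL vs MEC 2 mcg/mL: adequate.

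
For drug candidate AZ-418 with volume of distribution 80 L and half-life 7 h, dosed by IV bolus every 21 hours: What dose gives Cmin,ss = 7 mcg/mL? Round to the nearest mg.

3920 mg

τ/t½ = 21/7 ≈ 3, so f = (1/2)^(21/7) ≈ 0.125000.
Cmin,ss = (D/Vd)·f/(1−f), so D = Cmin,ss·Vd·(1−f)/f.
D = 7 × 80 × (1−f)/f ≈ 7 × 80 × 7.00000 ≈ 3920.00 mg.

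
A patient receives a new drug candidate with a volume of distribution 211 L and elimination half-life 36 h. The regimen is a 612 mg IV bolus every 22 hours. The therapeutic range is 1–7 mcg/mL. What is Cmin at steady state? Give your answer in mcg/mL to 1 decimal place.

Over one 22-h interval, 22/36 ≈ 0.61111 half-lives elapse, leaving f ≈ 0.6547 of each dose.
At steady state, accumulation factor R = 1/(1 − e^(−kτ)) ≈ 2.8960.
Single-dose peak C₀ = D/Vd = 612/211 ≈ 2.900 mcg/mL.
Steady-state peak Cmax,ss = C₀·R ≈ 2.900 × 2.8960 ≈ 8.398 mcg/mL.
Steady-state trough Cmin,ss = Cmax,ss·f ≈ 8.398 × 0.6547 ≈ 5.498 mcg/mL.
Trough 5.5 mcg/mL vs MEC 1 mcg/mL: adequate.

5.5 mcg/mL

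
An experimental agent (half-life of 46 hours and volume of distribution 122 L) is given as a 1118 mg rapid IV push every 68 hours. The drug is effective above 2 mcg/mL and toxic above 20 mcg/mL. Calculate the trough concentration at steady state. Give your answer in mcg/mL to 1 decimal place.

5.1 mcg/mL

k = ln2/t½ = ln2/46 ≈ 0.015068 h⁻¹; fraction remaining f = e^(−kτ) = e^(−0.015068×68) ≈ 0.3589.
At steady state, accumulation factor R = 1/(1 − e^(−kτ)) ≈ 1.5598.
Each bolus raises the concentration by D/Vd = 1118/122 ≈ 9.164 mcg/mL.
Cmax,ss = C₀/(1 − f) ≈ 9.164/0.6411 ≈ 14.294 mcg/mL.
Steady-state trough Cmin,ss = Cmax,ss·f ≈ 14.294 × 0.3589 ≈ 5.130 mcg/mL.
Trough 5.1 mcg/mL vs MEC 2 mcg/mL: adequate.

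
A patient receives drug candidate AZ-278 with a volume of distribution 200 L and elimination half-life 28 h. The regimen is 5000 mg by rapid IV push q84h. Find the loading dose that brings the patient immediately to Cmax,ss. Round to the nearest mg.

f = (1/2)^(84/28) ≈ 0.125000; accumulation ratio R = 1/(1−f) ≈ 1.14286.
Loading dose to hit Cmax,ss on first dose: D_load = D_maint·R ≈ 5000 × 1.14286 ≈ 5714.30 mg.

5714 mg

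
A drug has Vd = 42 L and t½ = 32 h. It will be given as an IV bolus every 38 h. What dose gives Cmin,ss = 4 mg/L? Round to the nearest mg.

τ/t½ = 38/32 ≈ 1.1875, so f = (1/2)^(38/32) ≈ 0.439063.
Cmin,ss = (D/Vd)·f/(1−f), so D = Cmin,ss·Vd·(1−f)/f.
D = 4 × 42 × (1−f)/f ≈ 4 × 42 × 1.27758 ≈ 214.63 mg.

215 mg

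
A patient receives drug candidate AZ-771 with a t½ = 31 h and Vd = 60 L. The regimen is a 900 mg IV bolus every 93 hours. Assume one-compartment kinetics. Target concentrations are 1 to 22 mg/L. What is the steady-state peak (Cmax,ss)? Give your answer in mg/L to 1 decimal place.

τ = 93 h = 3 half-lives, so f = (1/2)^3 = 0.125.
At steady state, R = 1/(1 − 0.125) = 8/7.
Single-dose peak C₀ = D/Vd = 900/60 = 15 mg/L.
Steady-state peak Cmax,ss = C₀·R = 15 × 8/7 ≈ 17.143 mg/L.
Peak 17.1 mg/L vs MTC 22 mg/L: below toxic threshold.

17.1 mg/L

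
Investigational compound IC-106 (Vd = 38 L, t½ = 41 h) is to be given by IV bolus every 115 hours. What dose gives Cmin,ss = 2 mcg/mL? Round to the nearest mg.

455 mg

τ/t½ = 115/41 ≈ 2.8049, so f = (1/2)^(115/41) ≈ 0.143103.
Cmin,ss = (D/Vd)·f/(1−f), so D = Cmin,ss·Vd·(1−f)/f.
D = 2 × 38 × (1−f)/f ≈ 2 × 38 × 5.98797 ≈ 455.09 mg.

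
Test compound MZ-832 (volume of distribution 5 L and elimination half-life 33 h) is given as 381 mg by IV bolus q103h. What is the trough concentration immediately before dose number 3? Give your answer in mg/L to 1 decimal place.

9.8 mg/L

f = (1/2)^(τ/t½) = (1/2)^(103/33) ≈ 0.1149.
C₀ = D/Vd = 381/5 ≈ 76.200 mg/L.
Before the 3rd dose, 2 doses have been given. Superposition: Cmin = C₀·(f + f²).
≈ 76.200 × (0.1149 + 0.0132) ≈ 76.200 × 0.1281 ≈ 9.761 mg/L.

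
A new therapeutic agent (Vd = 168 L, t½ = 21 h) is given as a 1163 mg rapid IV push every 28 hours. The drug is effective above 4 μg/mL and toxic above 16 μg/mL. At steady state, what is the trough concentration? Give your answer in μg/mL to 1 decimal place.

4.6 μg/mL

τ/t½ = 28/21 ≈ 1.3333, so fraction remaining f = (1/2)^(28/21) ≈ 0.3969.
Single-dose peak C₀ = D/Vd = 1163/168 ≈ 6.923 μg/mL.
Steady-state trough Cmin,ss = C₀·f/(1−f) ≈ 6.923 × 0.3969/0.6031 ≈ 4.556 μg/mL.
Trough 4.6 μg/mL vs MEC 4 μg/mL: adequate.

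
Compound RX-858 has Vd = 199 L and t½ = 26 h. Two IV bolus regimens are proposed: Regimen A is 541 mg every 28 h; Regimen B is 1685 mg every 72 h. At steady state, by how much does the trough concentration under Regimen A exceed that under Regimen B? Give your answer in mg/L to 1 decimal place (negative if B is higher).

Regimen A: f = (1/2)^(28/26) ≈ 0.4740; Cmin,ss = (541/199)·f/(1−f) ≈ 2.450 mg/L.
Regimen B: f = (1/2)^(72/26) ≈ 0.1467; Cmin,ss = (1685/199)·f/(1−f) ≈ 1.456 mg/L.
Difference ≈ 2.450 − 1.456 ≈ 0.994 mg/L.

1.0 mg/L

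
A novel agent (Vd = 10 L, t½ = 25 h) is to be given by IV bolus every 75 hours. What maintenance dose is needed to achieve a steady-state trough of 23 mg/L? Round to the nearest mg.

1610 mg

τ/t½ = 75/25 ≈ 3, so f = (1/2)^(75/25) ≈ 0.125000.
Cmin,ss = (D/Vd)·f/(1−f), so D = Cmin,ss·Vd·(1−f)/f.
D = 23 × 10 × (1−f)/f ≈ 23 × 10 × 7.00000 ≈ 1610.00 mg.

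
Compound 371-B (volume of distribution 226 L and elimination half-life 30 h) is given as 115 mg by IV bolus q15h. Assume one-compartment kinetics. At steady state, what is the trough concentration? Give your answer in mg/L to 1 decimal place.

1.2 mg/L

τ/t½ = 15/30 ≈ 0.5, so fraction remaining f = (1/2)^(15/30) ≈ 0.7071.
Each bolus raises the concentration by D/Vd = 115/226 ≈ 0.509 mg/L.
Steady-state trough Cmin,ss = C₀·f/(1−f) ≈ 0.509 × 0.7071/0.2929 ≈ 1.229 mg/L.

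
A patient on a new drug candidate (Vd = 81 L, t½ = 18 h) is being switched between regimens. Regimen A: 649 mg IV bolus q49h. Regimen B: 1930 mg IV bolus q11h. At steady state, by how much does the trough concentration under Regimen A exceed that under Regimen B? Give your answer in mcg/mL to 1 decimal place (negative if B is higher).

-43.7 mcg/mL

Regimen A: f = (1/2)^(49/18) ≈ 0.1515; Cmin,ss = (649/81)·f/(1−f) ≈ 1.431 mcg/mL.
Regimen B: f = (1/2)^(11/18) ≈ 0.6547; Cmin,ss = (1930/81)·f/(1−f) ≈ 45.177 mcg/mL.
Difference ≈ 1.431 − 45.177 ≈ -43.746 mcg/mL.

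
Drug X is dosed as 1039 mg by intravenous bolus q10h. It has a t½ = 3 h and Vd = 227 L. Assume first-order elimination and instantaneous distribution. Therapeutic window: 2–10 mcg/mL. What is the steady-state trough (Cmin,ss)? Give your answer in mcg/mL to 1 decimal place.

0.5 mcg/mL

k = ln2/t½ = ln2/3 ≈ 0.231049 h⁻¹; fraction remaining f = e^(−kτ) = e^(−0.231049×10) ≈ 0.0992.
Accumulation ratio R = 1/(1 − f) ≈ 1/0.9008 ≈ 1.1101.
Single-dose peak C₀ = D/Vd = 1039/227 ≈ 4.577 mcg/mL.
Cmax,ss = C₀/(1 − f) ≈ 4.577/0.9008 ≈ 5.081 mcg/mL.
Steady-state trough Cmin,ss = Cmax,ss·f ≈ 5.081 × 0.0992 ≈ 0.504 mcg/mL.
Trough 0.5 mcg/mL vs MEC 2 mcg/mL: subtherapeutic.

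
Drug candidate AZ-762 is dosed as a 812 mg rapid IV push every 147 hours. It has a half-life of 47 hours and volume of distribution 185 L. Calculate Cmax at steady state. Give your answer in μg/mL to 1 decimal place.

5.0 μg/mL

τ/t½ = 147/47 ≈ 3.1277, so fraction remaining f = (1/2)^(147/47) ≈ 0.1144.
Accumulation ratio R = 1/(1 − f) ≈ 1/0.8856 ≈ 1.1292.
Single-dose peak C₀ = D/Vd = 812/185 ≈ 4.389 μg/mL.
Cmax,ss = C₀/(1 − f) ≈ 4.389/0.8856 ≈ 4.956 μg/mL.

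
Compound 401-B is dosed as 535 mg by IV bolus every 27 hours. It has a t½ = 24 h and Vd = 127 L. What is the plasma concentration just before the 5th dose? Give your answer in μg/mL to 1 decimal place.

3.4 μg/mL

f = (1/2)^(τ/t½) = (1/2)^(27/24) ≈ 0.4585.
C₀ = D/Vd = 535/127 ≈ 4.213 μg/mL.
Before the 5th dose, 4 doses have been given. Superposition: Cmin = C₀·(f + f² + … + f^4).
≈ 4.213 × (0.4585 + 0.2102 + 0.0964 + 0.0442) ≈ 4.213 × 0.8093 ≈ 3.410 μg/mL.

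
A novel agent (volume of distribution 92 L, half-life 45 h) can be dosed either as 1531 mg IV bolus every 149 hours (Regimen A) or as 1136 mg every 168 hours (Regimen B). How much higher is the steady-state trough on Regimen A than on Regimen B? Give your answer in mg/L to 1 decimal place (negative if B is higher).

0.9 mg/L

Regimen A: f = (1/2)^(149/45) ≈ 0.1008; Cmin,ss = (1531/92)·f/(1−f) ≈ 1.865 mg/L.
Regimen B: f = (1/2)^(168/45) ≈ 0.0752; Cmin,ss = (1136/92)·f/(1−f) ≈ 1.004 mg/L.
Difference ≈ 1.865 − 1.004 ≈ 0.861 mg/L.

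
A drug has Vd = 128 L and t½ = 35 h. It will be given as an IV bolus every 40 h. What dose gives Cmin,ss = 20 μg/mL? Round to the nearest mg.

3093 mg

τ/t½ = 40/35 ≈ 1.1429, so f = (1/2)^(40/35) ≈ 0.452862.
Cmin,ss = (D/Vd)·f/(1−f), so D = Cmin,ss·Vd·(1−f)/f.
D = 20 × 128 × (1−f)/f ≈ 20 × 128 × 1.20818 ≈ 3092.94 mg.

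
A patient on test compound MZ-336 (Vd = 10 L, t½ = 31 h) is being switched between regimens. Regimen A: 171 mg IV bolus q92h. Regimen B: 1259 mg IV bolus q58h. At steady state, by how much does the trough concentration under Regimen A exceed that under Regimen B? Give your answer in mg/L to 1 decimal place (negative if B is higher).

-44.9 mg/L

Regimen A: f = (1/2)^(92/31) ≈ 0.1278; Cmin,ss = (171/10)·f/(1−f) ≈ 2.506 mg/L.
Regimen B: f = (1/2)^(58/31) ≈ 0.2734; Cmin,ss = (1259/10)·f/(1−f) ≈ 47.373 mg/L.
Difference ≈ 2.506 − 47.373 ≈ -44.867 mg/L.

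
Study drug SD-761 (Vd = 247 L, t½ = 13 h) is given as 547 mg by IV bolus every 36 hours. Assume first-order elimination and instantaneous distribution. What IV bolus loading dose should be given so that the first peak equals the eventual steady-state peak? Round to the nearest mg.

641 mg

f = (1/2)^(36/13) ≈ 0.146683; accumulation ratio R = 1/(1−f) ≈ 1.17190.
Loading dose to hit Cmax,ss on first dose: D_load = D_maint·R ≈ 547 × 1.17190 ≈ 641.03 mg.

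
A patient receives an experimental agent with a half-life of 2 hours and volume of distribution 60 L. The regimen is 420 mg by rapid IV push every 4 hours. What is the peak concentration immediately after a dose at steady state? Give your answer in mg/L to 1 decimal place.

τ = 4 h = 2 half-lives, so f = (1/2)^2 = 0.25.
At steady state, R = 1/(1 − 0.25) = 4/3.
Single-dose peak C₀ = D/Vd = 420/60 = 7 mg/L.
Steady-state peak Cmax,ss = C₀·R = 7 × 4/3 ≈ 9.333 mg/L.

9.3 mg/L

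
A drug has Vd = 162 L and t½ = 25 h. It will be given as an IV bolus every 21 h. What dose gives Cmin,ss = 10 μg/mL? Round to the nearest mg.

1280 mg

τ/t½ = 21/25 ≈ 0.84, so f = (1/2)^(21/25) ≈ 0.558644.
Cmin,ss = (D/Vd)·f/(1−f), so D = Cmin,ss·Vd·(1−f)/f.
D = 10 × 162 × (1−f)/f ≈ 10 × 162 × 0.79005 ≈ 1279.88 mg.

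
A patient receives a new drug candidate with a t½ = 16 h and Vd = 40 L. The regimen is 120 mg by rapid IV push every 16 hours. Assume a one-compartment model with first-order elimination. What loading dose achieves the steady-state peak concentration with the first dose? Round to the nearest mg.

240 mg

f = (1/2)^(16/16) ≈ 0.500000; accumulation ratio R = 1/(1−f) ≈ 2.00000.
Loading dose to hit Cmax,ss on first dose: D_load = D_maint·R ≈ 120 × 2.00000 ≈ 240.00 mg.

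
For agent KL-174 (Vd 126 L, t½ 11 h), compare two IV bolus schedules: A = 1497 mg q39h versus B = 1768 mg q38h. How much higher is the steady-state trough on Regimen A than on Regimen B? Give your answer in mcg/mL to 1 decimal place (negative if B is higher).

-0.3 mcg/mL

Regimen A: f = (1/2)^(39/11) ≈ 0.0856; Cmin,ss = (1497/126)·f/(1−f) ≈ 1.112 mcg/mL.
Regimen B: f = (1/2)^(38/11) ≈ 0.0912; Cmin,ss = (1768/126)·f/(1−f) ≈ 1.408 mcg/mL.
Difference ≈ 1.112 − 1.408 ≈ -0.296 mcg/mL.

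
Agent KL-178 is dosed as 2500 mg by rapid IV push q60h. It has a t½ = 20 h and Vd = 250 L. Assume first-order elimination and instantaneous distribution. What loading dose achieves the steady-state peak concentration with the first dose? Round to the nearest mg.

2857 mg

f = (1/2)^(60/20) ≈ 0.125000; accumulation ratio R = 1/(1−f) ≈ 1.14286.
Loading dose to hit Cmax,ss on first dose: D_load = D_maint·R ≈ 2500 × 1.14286 ≈ 2857.15 mg.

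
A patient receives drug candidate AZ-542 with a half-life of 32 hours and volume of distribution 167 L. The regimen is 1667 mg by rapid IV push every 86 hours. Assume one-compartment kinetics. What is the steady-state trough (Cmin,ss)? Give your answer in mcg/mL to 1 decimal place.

Over one 86-h interval, 86/32 ≈ 2.6875 half-lives elapse, leaving f ≈ 0.1552 of each dose.
At steady state, accumulation factor R = 1/(1 − e^(−kτ)) ≈ 1.1837.
Each bolus raises the concentration by D/Vd = 1667/167 ≈ 9.982 mcg/mL.
Cmax,ss = C₀/(1 − f) ≈ 9.982/0.8448 ≈ 11.816 mcg/mL.
One interval later, Cmin,ss = Cmax,ss·e^(−kτ) ≈ 11.816 × 0.1552 ≈ 1.834 mcg/mL.

1.8 mcg/mL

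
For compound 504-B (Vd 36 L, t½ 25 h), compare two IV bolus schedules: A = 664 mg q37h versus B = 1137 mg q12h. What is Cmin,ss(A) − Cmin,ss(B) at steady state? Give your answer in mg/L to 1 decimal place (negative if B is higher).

Regimen A: f = (1/2)^(37/25) ≈ 0.3585; Cmin,ss = (664/36)·f/(1−f) ≈ 10.308 mg/L.
Regimen B: f = (1/2)^(12/25) ≈ 0.7170; Cmin,ss = (1137/36)·f/(1−f) ≈ 80.019 mg/L.
Difference ≈ 10.308 − 80.019 ≈ -69.711 mg/L.

-69.7 mg/L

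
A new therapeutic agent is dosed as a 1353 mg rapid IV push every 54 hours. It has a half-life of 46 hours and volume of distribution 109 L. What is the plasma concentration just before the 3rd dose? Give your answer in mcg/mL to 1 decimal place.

7.9 mcg/mL

f = (1/2)^(τ/t½) = (1/2)^(54/46) ≈ 0.4432.
C₀ = D/Vd = 1353/109 ≈ 12.413 mcg/mL.
Before the 3rd dose, 2 doses have been given. Superposition: Cmin = C₀·(f + f²).
≈ 12.413 × (0.4432 + 0.1964) ≈ 12.413 × 0.6396 ≈ 7.939 mcg/mL.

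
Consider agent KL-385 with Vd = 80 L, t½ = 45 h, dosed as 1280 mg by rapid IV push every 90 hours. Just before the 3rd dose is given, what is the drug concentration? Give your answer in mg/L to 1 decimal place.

5.0 mg/L

f = (1/2)^(τ/t½) = (1/2)^(90/45) ≈ 0.2500.
C₀ = D/Vd = 1280/80 ≈ 16.000 mg/L.
Before the 3rd dose, 2 doses have been given. Superposition: Cmin = C₀·(f + f²).
≈ 16.000 × (0.2500 + 0.0625) ≈ 16.000 × 0.3125 ≈ 5.000 mg/L.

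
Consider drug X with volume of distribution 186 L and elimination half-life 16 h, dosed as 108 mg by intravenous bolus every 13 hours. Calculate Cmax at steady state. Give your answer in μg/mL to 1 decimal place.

Over one 13-h interval, 13/16 ≈ 0.8125 half-lives elapse, leaving f ≈ 0.5694 of each dose.
At steady state, accumulation factor R = 1/(1 − e^(−kτ)) ≈ 2.3223.
Each bolus raises the concentration by D/Vd = 108/186 ≈ 0.581 μg/mL.
Cmax,ss = C₀/(1 − f) ≈ 0.581/0.4306 ≈ 1.349 μg/mL.

1.3 μg/mL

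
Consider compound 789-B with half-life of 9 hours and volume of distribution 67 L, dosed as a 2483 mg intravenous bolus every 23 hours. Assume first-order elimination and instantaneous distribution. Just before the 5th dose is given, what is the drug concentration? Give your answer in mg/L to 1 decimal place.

f = (1/2)^(τ/t½) = (1/2)^(23/9) ≈ 0.1701.
C₀ = D/Vd = 2483/67 ≈ 37.060 mg/L.
Before the 5th dose, 4 doses have been given. Superposition: Cmin = C₀·(f + f² + … + f^4).
≈ 37.060 × (0.1701 + 0.0289 + 0.0049 + 0.0008) ≈ 37.060 × 0.2047 ≈ 7.586 mg/L.

7.6 mg/L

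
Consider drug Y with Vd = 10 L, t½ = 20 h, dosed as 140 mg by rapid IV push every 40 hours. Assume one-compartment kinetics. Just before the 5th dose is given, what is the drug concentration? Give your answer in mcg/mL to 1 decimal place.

4.6 mcg/mL

f = (1/2)^(τ/t½) = (1/2)^(40/20) ≈ 0.2500.
C₀ = D/Vd = 140/10 ≈ 14.000 mcg/mL.
Before the 5th dose, 4 doses have been given. Superposition: Cmin = C₀·(f + f² + … + f^4).
≈ 14.000 × (0.2500 + 0.0625 + 0.0156 + 0.0039) ≈ 14.000 × 0.3320 ≈ 4.648 mcg/mL.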